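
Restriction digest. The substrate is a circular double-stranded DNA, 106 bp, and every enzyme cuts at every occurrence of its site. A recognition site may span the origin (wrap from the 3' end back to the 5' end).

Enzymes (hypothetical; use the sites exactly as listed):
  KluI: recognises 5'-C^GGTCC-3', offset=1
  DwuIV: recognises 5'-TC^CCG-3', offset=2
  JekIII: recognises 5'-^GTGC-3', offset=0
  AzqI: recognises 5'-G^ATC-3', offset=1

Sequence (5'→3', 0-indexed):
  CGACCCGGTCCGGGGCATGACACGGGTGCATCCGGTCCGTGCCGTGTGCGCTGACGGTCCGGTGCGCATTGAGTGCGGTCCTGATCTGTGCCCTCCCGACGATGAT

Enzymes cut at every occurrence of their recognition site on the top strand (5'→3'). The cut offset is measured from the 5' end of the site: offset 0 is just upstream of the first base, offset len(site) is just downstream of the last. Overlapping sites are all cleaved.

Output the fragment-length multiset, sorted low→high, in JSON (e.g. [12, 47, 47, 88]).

[4,4,5,6,7,7,8,8,8,9,10,11,19]

Per-enzyme occurrences:
  KluI (CGGTCC, off=1): starts [5, 32, 54, 75] → cuts [6, 33, 55, 76]
  DwuIV (TCCCG, off=2): starts [93] → cuts [95]
  JekIII (GTGC, off=0): starts [25, 38, 45, 61, 72, 87] → cuts [25, 38, 45, 61, 72, 87]
  AzqI (GATC, off=1): starts [82, 103] → cuts [83, 104]

All cut coordinates (distinct, sorted): [6, 25, 33, 38, 45, 55, 61, 72, 76, 83, 87, 95, 104]

Fragment lengths:
  6→25: 19 bp
  25→33: 8 bp
  33→38: 5 bp
  38→45: 7 bp
  45→55: 10 bp
  55→61: 6 bp
  61→72: 11 bp
  72→76: 4 bp
  76→83: 7 bp
  83→87: 4 bp
  87→95: 8 bp
  95→104: 9 bp
  104→6 (wrap): 106-104+6 = 8 bp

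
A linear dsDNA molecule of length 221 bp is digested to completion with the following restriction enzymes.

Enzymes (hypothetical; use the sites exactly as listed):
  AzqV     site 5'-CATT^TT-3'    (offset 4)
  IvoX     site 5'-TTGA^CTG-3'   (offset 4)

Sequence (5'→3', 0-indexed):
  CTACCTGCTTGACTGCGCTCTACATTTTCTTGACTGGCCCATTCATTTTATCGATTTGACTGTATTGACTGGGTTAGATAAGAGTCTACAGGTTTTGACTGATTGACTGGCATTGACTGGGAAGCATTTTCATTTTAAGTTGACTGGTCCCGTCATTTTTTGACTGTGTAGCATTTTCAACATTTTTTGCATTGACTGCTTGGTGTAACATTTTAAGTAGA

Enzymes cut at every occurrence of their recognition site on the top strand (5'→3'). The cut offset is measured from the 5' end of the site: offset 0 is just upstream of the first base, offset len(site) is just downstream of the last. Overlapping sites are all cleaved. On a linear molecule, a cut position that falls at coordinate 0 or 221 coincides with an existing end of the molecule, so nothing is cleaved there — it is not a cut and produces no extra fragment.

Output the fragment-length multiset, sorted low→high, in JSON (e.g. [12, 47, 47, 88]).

[6,6,7,8,9,9,9,9,10,11,12,12,12,12,14,14,14,17,30]

Site scan:
  AzqV (CATTTT, off=4): starts [22, 43, 124, 130, 153, 171, 180, 208] → cuts [26, 47, 128, 134, 157, 175, 184, 212]
  IvoX (TTGACTG, off=4): starts [8, 29, 55, 64, 94, 102, 112, 139, 159, 191] → cuts [12, 33, 59, 68, 98, 106, 116, 143, 163, 195]

Pooled cuts: [12, 26, 33, 47, 59, 68, 98, 106, 116, 128, 134, 143, 157, 163, 175, 184, 195, 212]

Fragments:
  [0,12): 12 bp
  [12,26): 14 bp
  [26,33): 7 bp
  [33,47): 14 bp
  [47,59): 12 bp
  [59,68): 9 bp
  [68,98): 30 bp
  [98,106): 8 bp
  [106,116): 10 bp
  [116,128): 12 bp
  [128,134): 6 bp
  [134,143): 9 bp
  [143,157): 14 bp
  [157,163): 6 bp
  [163,175): 12 bp
  [175,184): 9 bp
  [184,195): 11 bp
  [195,212): 17 bp
  [212,221): 9 bp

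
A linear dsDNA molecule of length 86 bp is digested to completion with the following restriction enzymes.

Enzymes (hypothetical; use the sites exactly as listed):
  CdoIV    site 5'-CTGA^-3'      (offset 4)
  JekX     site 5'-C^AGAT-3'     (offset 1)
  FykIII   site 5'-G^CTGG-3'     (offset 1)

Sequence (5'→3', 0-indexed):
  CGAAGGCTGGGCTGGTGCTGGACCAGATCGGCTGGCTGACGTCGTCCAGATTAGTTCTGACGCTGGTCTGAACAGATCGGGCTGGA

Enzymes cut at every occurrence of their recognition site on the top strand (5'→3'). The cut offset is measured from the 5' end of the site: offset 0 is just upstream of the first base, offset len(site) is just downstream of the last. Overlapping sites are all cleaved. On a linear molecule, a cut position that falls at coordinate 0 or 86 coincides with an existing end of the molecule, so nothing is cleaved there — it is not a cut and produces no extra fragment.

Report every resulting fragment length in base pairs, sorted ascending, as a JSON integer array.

Site scan:
  CdoIV CTGA/4: at [35, 56, 67] ⇒ [39, 60, 71]
  JekX CAGAT/1: at [23, 46, 72] ⇒ [24, 47, 73]
  FykIII GCTGG/1: at [5, 10, 16, 30, 61, 80] ⇒ [6, 11, 17, 31, 62, 81]

Pooled cuts: [6, 11, 17, 24, 31, 39, 47, 60, 62, 71, 73, 81]

Fragments:
  [0,6): 6 bp
  [6,11): 5 bp
  [11,17): 6 bp
  [17,24): 7 bp
  [24,31): 7 bp
  [31,39): 8 bp
  [39,47): 8 bp
  [47,60): 13 bp
  [60,62): 2 bp
  [62,71): 9 bp
  [71,73): 2 bp
  [73,81): 8 bp
  [81,86): 5 bp

[2,2,5,5,6,6,7,7,8,8,8,9,13]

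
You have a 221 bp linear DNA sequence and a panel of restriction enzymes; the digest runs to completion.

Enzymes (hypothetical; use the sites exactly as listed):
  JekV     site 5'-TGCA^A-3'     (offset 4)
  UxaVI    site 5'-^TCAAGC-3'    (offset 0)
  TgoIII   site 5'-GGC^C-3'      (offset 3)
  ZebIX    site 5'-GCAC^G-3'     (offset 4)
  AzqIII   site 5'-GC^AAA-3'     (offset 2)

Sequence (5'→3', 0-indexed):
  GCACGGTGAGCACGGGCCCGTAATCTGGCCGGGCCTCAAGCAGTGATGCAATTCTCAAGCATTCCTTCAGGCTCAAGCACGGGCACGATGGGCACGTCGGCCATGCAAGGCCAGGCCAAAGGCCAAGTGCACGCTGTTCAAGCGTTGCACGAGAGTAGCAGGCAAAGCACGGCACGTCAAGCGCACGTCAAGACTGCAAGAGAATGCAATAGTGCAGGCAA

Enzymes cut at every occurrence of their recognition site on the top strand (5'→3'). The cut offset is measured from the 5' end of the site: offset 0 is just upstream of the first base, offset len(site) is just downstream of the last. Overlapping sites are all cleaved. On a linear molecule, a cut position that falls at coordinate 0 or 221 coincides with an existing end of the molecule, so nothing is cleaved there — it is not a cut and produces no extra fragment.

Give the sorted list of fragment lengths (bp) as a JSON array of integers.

[1,1,4,4,4,4,5,5,5,5,6,6,6,7,7,8,9,9,9,10,10,12,12,13,13,13,15,18]

Per-enzyme occurrences:
  JekV TGCAA/4: at [46, 103, 194, 204] ⇒ [50, 107, 198, 208]
  UxaVI TCAAGC/0: at [35, 54, 72, 137, 176] ⇒ [35, 54, 72, 137, 176]
  TgoIII GGCC/3: at [14, 26, 31, 98, 108, 113, 120] ⇒ [17, 29, 34, 101, 111, 116, 123]
  ZebIX GCACG/4: at [0, 9, 76, 82, 91, 128, 146, 166, 171, 182] ⇒ [4, 13, 80, 86, 95, 132, 150, 170, 175, 186]
  AzqIII GCAAA/2: at [161] ⇒ [163]

All cut coordinates (distinct, sorted): [4, 13, 17, 29, 34, 35, 50, 54, 72, 80, 86, 95, 101, 107, 111, 116, 123, 132, 137, 150, 163, 170, 175, 176, 186, 198, 208]

Fragments:
  [0,4): 4 bp
  [4,13): 9 bp
  [13,17): 4 bp
  [17,29): 12 bp
  [29,34): 5 bp
  [34,35): 1 bp
  [35,50): 15 bp
  [50,54): 4 bp
  [54,72): 18 bp
  [72,80): 8 bp
  [80,86): 6 bp
  [86,95): 9 bp
  [95,101): 6 bp
  [101,107): 6 bp
  [107,111): 4 bp
  [111,116): 5 bp
  [116,123): 7 bp
  [123,132): 9 bp
  [132,137): 5 bp
  [137,150): 13 bp
  [150,163): 13 bp
  [163,170): 7 bp
  [170,175): 5 bp
  [175,176): 1 bp
  [176,186): 10 bp
  [186,198): 12 bp
  [198,208): 10 bp
  [208,221): 13 bp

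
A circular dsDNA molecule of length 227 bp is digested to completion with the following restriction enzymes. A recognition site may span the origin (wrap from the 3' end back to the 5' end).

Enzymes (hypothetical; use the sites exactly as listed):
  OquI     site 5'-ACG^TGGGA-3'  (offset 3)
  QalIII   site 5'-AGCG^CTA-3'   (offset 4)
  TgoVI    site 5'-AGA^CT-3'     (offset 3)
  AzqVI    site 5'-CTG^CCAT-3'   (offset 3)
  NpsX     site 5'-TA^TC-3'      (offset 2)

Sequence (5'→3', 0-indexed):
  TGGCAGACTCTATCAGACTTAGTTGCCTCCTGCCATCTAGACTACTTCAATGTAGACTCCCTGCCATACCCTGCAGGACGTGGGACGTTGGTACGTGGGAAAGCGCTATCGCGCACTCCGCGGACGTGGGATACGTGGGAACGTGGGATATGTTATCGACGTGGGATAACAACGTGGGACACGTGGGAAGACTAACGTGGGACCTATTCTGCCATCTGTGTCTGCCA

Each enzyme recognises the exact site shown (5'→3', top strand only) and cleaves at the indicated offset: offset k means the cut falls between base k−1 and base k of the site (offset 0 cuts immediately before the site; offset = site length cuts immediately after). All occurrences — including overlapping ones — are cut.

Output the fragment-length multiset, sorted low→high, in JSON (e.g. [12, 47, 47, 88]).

[3,5,5,6,6,7,8,8,9,9,9,10,10,12,13,13,14,15,15,15,17,18]

Scan for sites:
  OquI ACGTGGGA/3: at [77, 92, 123, 132, 140, 158, 171, 180, 194] ⇒ [80, 95, 126, 135, 143, 161, 174, 183, 197]
  QalIII AGCGCTA/4: at [101] ⇒ [105]
  TgoVI AGACT/3: at [4, 14, 38, 53, 188] ⇒ [7, 17, 41, 56, 191]
  AzqVI CTGCCAT/3: at [29, 60, 208, 221] ⇒ [32, 63, 211, 224]
  NpsX TATC/2: at [10, 106, 153] ⇒ [12, 108, 155]

Pooled cuts: [7, 12, 17, 32, 41, 56, 63, 80, 95, 105, 108, 126, 135, 143, 155, 161, 174, 183, 191, 197, 211, 224]

Fragments:
  7→12: 5 bp
  12→17: 5 bp
  17→32: 15 bp
  32→41: 9 bp
  41→56: 15 bp
  56→63: 7 bp
  63→80: 17 bp
  80→95: 15 bp
  95→105: 10 bp
  105→108: 3 bp
  108→126: 18 bp
  126→135: 9 bp
  135→143: 8 bp
  143→155: 12 bp
  155→161: 6 bp
  161→174: 13 bp
  174→183: 9 bp
  183→191: 8 bp
  191→197: 6 bp
  197→211: 14 bp
  211→224: 13 bp
  224→7 (wrap): 227-224+7 = 10 bp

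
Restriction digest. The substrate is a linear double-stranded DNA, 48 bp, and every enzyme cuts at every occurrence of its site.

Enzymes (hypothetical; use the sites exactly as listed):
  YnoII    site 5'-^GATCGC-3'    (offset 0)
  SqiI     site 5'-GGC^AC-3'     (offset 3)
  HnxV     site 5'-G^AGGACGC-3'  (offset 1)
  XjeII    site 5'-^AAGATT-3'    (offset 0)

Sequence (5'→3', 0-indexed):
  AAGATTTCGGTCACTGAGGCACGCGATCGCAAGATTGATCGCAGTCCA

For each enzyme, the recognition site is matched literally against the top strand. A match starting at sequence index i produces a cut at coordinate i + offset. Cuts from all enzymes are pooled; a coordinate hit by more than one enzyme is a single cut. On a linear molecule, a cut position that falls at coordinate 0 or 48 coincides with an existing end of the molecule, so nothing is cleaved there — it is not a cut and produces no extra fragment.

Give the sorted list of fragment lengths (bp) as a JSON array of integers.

[4,6,6,12,20]

Site scan:
  YnoII (GATCGC, off=0): starts [24, 36] → cuts [24, 36]
  SqiI (GGCAC, off=3): starts [17] → cuts [20]
  HnxV (GAGGACGC, off=1): no sites
  XjeII (AAGATT, off=0): starts [0, 30] → cuts [30] (position 0 is a terminus of the linear molecule — no cut)

All cut coordinates (distinct, sorted): [20, 24, 30, 36]

Fragments:
  [0,20): 20 bp
  [20,24): 4 bp
  [24,30): 6 bp
  [30,36): 6 bp
  [36,48): 12 bp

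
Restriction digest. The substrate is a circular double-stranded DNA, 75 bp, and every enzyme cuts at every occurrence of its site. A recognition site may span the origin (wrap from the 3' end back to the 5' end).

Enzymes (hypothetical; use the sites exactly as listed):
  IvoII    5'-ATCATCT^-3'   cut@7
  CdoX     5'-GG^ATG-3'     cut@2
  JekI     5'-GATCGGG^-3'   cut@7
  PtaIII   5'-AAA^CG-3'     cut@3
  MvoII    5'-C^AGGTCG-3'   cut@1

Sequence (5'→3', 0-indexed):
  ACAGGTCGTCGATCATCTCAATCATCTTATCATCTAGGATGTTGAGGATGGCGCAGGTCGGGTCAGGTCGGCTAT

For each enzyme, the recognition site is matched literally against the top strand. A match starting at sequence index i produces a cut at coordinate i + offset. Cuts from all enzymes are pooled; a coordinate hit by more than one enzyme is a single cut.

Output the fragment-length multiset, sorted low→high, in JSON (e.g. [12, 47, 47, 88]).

Site scan:
  IvoII (ATCATCT, off=7): starts [11, 20, 28] → cuts [18, 27, 35]
  CdoX (GGATG, off=2): starts [36, 45] → cuts [38, 47]
  JekI (GATCGGG, off=7): no sites
  PtaIII (AAACG, off=3): no sites
  MvoII (CAGGTCG, off=1): starts [1, 53, 63] → cuts [2, 54, 64]

Pooled cuts: [2, 18, 27, 35, 38, 47, 54, 64]

Fragment lengths:
  2→18: 16 bp
  18→27: 9 bp
  27→35: 8 bp
  35→38: 3 bp
  38→47: 9 bp
  47→54: 7 bp
  54→64: 10 bp
  64→2 (wrap): 75-64+2 = 13 bp

[3,7,8,9,9,10,13,16]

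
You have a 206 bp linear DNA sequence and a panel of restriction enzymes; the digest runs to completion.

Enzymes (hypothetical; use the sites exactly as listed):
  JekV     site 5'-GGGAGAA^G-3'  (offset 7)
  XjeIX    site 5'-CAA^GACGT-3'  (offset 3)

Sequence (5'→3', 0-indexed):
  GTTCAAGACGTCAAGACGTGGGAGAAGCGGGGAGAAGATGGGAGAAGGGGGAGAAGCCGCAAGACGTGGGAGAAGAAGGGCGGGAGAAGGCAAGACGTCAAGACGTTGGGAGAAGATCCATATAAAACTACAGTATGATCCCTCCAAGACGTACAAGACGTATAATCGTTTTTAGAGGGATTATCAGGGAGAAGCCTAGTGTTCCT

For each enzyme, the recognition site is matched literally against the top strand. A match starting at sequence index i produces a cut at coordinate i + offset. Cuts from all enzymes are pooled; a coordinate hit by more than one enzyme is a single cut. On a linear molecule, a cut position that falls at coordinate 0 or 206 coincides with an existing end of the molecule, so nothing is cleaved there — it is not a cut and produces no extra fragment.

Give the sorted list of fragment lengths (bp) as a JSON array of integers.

Scan for sites:
  JekV GGGAGAAG/7: at [19, 29, 39, 48, 67, 81, 107, 186] ⇒ [26, 36, 46, 55, 74, 88, 114, 193]
  XjeIX CAAGACGT/3: at [3, 11, 59, 90, 98, 144, 153] ⇒ [6, 14, 62, 93, 101, 147, 156]

All cut coordinates (distinct, sorted): [6, 14, 26, 36, 46, 55, 62, 74, 88, 93, 101, 114, 147, 156, 193]

Fragment lengths:
  [0,6): 6 bp
  [6,14): 8 bp
  [14,26): 12 bp
  [26,36): 10 bp
  [36,46): 10 bp
  [46,55): 9 bp
  [55,62): 7 bp
  [62,74): 12 bp
  [74,88): 14 bp
  [88,93): 5 bp
  [93,101): 8 bp
  [101,114): 13 bp
  [114,147): 33 bp
  [147,156): 9 bp
  [156,193): 37 bp
  [193,206): 13 bp

[5,6,7,8,8,9,9,10,10,12,12,13,13,14,33,37]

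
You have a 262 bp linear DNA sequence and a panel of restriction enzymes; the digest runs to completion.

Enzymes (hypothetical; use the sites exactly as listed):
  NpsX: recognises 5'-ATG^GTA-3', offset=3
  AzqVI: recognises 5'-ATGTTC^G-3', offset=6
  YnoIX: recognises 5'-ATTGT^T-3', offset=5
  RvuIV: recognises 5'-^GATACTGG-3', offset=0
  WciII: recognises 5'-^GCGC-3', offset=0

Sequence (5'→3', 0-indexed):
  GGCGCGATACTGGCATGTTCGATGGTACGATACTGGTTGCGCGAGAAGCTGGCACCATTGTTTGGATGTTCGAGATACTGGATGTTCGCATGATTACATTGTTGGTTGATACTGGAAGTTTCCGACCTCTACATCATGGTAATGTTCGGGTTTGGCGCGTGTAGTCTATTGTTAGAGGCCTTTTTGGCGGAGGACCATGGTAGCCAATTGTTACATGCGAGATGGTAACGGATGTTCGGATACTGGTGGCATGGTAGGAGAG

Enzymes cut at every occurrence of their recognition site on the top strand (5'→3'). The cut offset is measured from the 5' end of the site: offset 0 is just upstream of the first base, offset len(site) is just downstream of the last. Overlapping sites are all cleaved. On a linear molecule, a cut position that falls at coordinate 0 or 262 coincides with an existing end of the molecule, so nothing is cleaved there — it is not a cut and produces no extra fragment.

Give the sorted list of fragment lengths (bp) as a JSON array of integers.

Site scan:
  NpsX (ATGGTA, off=3): starts [21, 135, 196, 221, 250] → cuts [24, 138, 199, 224, 253]
  AzqVI (ATGTTCG, off=6): starts [14, 65, 81, 141, 231] → cuts [20, 71, 87, 147, 237]
  YnoIX (ATTGTT, off=5): starts [56, 97, 167, 206] → cuts [61, 102, 172, 211]
  RvuIV (GATACTGG, off=0): starts [5, 28, 73, 107, 238] → cuts [5, 28, 73, 107, 238]
  WciII (GCGC, off=0): starts [1, 38, 154] → cuts [1, 38, 154]

Pooled cuts: [1, 5, 20, 24, 28, 38, 61, 71, 73, 87, 102, 107, 138, 147, 154, 172, 199, 211, 224, 237, 238, 253]

Fragments:
  [0,1): 1 bp
  [1,5): 4 bp
  [5,20): 15 bp
  [20,24): 4 bp
  [24,28): 4 bp
  [28,38): 10 bp
  [38,61): 23 bp
  [61,71): 10 bp
  [71,73): 2 bp
  [73,87): 14 bp
  [87,102): 15 bp
  [102,107): 5 bp
  [107,138): 31 bp
  [138,147): 9 bp
  [147,154): 7 bp
  [154,172): 18 bp
  [172,199): 27 bp
  [199,211): 12 bp
  [211,224): 13 bp
  [224,237): 13 bp
  [237,238): 1 bp
  [238,253): 15 bp
  [253,262): 9 bp

[1,1,2,4,4,4,5,7,9,9,10,10,12,13,13,14,15,15,15,18,23,27,31]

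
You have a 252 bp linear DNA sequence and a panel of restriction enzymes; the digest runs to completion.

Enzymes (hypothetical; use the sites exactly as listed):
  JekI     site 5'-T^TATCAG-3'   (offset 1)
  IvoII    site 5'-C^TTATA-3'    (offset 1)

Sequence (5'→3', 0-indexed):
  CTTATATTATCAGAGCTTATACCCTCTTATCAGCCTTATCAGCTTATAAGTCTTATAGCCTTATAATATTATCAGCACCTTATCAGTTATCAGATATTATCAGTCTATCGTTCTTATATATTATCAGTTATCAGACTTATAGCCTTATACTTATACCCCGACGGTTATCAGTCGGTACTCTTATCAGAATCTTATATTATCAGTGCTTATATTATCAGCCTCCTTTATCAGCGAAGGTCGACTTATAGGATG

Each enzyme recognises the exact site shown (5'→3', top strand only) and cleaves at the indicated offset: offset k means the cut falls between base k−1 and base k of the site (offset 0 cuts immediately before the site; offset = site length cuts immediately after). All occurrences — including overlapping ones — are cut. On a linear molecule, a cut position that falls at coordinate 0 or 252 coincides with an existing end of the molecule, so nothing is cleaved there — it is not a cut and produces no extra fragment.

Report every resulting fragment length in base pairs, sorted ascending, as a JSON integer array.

Scan for sites:
  JekI (TTATCAG, off=1): starts [6, 26, 35, 68, 79, 86, 96, 120, 127, 164, 180, 196, 211, 224] → cuts [7, 27, 36, 69, 80, 87, 97, 121, 128, 165, 181, 197, 212, 225]
  IvoII (CTTATA, off=1): starts [0, 15, 42, 51, 59, 112, 135, 143, 149, 190, 205, 241] → cuts [1, 16, 43, 52, 60, 113, 136, 144, 150, 191, 206, 242]

Pooled cuts: [1, 7, 16, 27, 36, 43, 52, 60, 69, 80, 87, 97, 113, 121, 128, 136, 144, 150, 165, 181, 191, 197, 206, 212, 225, 242]

Fragments:
  [0,1): 1 bp
  [1,7): 6 bp
  [7,16): 9 bp
  [16,27): 11 bp
  [27,36): 9 bp
  [36,43): 7 bp
  [43,52): 9 bp
  [52,60): 8 bp
  [60,69): 9 bp
  [69,80): 11 bp
  [80,87): 7 bp
  [87,97): 10 bp
  [97,113): 16 bp
  [113,121): 8 bp
  [121,128): 7 bp
  [128,136): 8 bp
  [136,144): 8 bp
  [144,150): 6 bp
  [150,165): 15 bp
  [165,181): 16 bp
  [181,191): 10 bp
  [191,197): 6 bp
  [197,206): 9 bp
  [206,212): 6 bp
  [212,225): 13 bp
  [225,242): 17 bp
  [242,252): 10 bp

[1,6,6,6,6,7,7,7,8,8,8,8,9,9,9,9,9,10,10,10,11,11,13,15,16,16,17]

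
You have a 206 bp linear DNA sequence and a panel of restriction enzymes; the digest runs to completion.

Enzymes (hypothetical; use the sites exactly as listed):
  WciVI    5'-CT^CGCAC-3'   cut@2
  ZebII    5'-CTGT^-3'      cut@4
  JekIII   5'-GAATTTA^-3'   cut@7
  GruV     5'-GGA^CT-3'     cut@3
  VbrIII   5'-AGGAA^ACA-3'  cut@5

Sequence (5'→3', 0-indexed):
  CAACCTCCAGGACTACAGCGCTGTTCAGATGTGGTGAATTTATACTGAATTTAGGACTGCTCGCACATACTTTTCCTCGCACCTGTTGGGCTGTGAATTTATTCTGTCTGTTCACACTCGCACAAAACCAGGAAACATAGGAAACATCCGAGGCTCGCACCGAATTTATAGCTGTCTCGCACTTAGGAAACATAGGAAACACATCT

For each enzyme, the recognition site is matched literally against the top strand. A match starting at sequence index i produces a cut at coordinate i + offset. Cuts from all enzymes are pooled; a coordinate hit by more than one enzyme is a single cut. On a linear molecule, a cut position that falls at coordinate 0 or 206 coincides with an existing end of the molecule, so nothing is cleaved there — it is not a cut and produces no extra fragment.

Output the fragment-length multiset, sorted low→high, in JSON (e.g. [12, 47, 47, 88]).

Per-enzyme occurrences:
  WciVI (CTCGCAC, off=2): starts [59, 75, 116, 153, 175] → cuts [61, 77, 118, 155, 177]
  ZebII (CTGT, off=4): starts [20, 82, 90, 103, 107, 171] → cuts [24, 86, 94, 107, 111, 175]
  JekIII (GAATTTA, off=7): starts [35, 46, 94, 161] → cuts [42, 53, 101, 168]
  GruV (GGACT, off=3): starts [9, 53] → cuts [12, 56]
  VbrIII (AGGAAACA, off=5): starts [129, 138, 184, 193] → cuts [134, 143, 189, 198]

All cut coordinates (distinct, sorted): [12, 24, 42, 53, 56, 61, 77, 86, 94, 101, 107, 111, 118, 134, 143, 155, 168, 175, 177, 189, 198]

Fragment lengths:
  [0,12): 12 bp
  [12,24): 12 bp
  [24,42): 18 bp
  [42,53): 11 bp
  [53,56): 3 bp
  [56,61): 5 bp
  [61,77): 16 bp
  [77,86): 9 bp
  [86,94): 8 bp
  [94,101): 7 bp
  [101,107): 6 bp
  [107,111): 4 bp
  [111,118): 7 bp
  [118,134): 16 bp
  [134,143): 9 bp
  [143,155): 12 bp
  [155,168): 13 bp
  [168,175): 7 bp
  [175,177): 2 bp
  [177,189): 12 bp
  [189,198): 9 bp
  [198,206): 8 bp

[2,3,4,5,6,7,7,7,8,8,9,9,9,11,12,12,12,12,13,16,16,18]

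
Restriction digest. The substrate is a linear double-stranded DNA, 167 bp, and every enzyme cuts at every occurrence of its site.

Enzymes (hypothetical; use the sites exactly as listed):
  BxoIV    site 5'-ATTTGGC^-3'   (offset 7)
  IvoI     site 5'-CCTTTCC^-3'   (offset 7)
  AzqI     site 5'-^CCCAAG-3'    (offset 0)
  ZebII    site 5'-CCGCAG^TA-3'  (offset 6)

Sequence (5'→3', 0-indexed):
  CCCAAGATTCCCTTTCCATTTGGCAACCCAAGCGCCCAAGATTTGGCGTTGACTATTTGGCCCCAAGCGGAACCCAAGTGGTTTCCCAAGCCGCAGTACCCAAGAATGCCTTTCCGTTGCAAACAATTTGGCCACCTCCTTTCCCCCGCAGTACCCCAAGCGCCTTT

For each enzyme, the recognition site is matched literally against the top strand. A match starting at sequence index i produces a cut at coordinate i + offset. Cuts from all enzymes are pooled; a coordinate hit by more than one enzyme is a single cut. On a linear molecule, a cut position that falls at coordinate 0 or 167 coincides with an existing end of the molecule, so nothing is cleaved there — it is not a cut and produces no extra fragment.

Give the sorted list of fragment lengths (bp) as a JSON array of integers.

[2,2,3,7,7,8,11,12,12,12,13,13,14,17,17,17]

Scan for sites:
  BxoIV ATTTGGC/7: at [17, 40, 54, 125] ⇒ [24, 47, 61, 132]
  IvoI CCTTTCC/7: at [10, 108, 137] ⇒ [17, 115, 144]
  AzqI CCCAAG/0: at [0, 26, 34, 61, 72, 84, 98, 154] ⇒ [26, 34, 61, 72, 84, 98, 154] (position 0 is a terminus of the linear molecule — no cut)
  ZebII CCGCAGTA/6: at [90, 145] ⇒ [96, 151]

Pooled cuts: [17, 24, 26, 34, 47, 61, 72, 84, 96, 98, 115, 132, 144, 151, 154]

Fragment lengths:
  [0,17): 17 bp
  [17,24): 7 bp
  [24,26): 2 bp
  [26,34): 8 bp
  [34,47): 13 bp
  [47,61): 14 bp
  [61,72): 11 bp
  [72,84): 12 bp
  [84,96): 12 bp
  [96,98): 2 bp
  [98,115): 17 bp
  [115,132): 17 bp
  [132,144): 12 bp
  [144,151): 7 bp
  [151,154): 3 bp
  [154,167): 13 bp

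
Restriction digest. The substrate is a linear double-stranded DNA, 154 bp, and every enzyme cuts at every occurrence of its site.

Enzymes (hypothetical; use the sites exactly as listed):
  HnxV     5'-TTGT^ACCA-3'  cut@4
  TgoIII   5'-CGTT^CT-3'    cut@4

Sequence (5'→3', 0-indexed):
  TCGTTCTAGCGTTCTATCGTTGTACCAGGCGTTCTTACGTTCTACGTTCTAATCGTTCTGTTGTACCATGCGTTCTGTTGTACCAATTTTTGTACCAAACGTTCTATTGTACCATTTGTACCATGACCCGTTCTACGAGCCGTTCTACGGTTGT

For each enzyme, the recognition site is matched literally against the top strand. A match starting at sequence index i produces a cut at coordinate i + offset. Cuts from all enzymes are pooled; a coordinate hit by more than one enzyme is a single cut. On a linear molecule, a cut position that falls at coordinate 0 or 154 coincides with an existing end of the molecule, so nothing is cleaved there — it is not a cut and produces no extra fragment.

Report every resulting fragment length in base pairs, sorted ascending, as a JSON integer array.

[5,7,7,7,7,8,8,9,9,10,10,10,10,10,12,12,13]

Site scan:
  HnxV (TTGTACCA, off=4): starts [19, 60, 77, 89, 106, 115] → cuts [23, 64, 81, 93, 110, 119]
  TgoIII (CGTTCT, off=4): starts [1, 9, 29, 37, 44, 53, 70, 99, 128, 140] → cuts [5, 13, 33, 41, 48, 57, 74, 103, 132, 144]

All cut coordinates (distinct, sorted): [5, 13, 23, 33, 41, 48, 57, 64, 74, 81, 93, 103, 110, 119, 132, 144]

Fragment lengths:
  [0,5): 5 bp
  [5,13): 8 bp
  [13,23): 10 bp
  [23,33): 10 bp
  [33,41): 8 bp
  [41,48): 7 bp
  [48,57): 9 bp
  [57,64): 7 bp
  [64,74): 10 bp
  [74,81): 7 bp
  [81,93): 12 bp
  [93,103): 10 bp
  [103,110): 7 bp
  [110,119): 9 bp
  [119,132): 13 bp
  [132,144): 12 bp
  [144,154): 10 bp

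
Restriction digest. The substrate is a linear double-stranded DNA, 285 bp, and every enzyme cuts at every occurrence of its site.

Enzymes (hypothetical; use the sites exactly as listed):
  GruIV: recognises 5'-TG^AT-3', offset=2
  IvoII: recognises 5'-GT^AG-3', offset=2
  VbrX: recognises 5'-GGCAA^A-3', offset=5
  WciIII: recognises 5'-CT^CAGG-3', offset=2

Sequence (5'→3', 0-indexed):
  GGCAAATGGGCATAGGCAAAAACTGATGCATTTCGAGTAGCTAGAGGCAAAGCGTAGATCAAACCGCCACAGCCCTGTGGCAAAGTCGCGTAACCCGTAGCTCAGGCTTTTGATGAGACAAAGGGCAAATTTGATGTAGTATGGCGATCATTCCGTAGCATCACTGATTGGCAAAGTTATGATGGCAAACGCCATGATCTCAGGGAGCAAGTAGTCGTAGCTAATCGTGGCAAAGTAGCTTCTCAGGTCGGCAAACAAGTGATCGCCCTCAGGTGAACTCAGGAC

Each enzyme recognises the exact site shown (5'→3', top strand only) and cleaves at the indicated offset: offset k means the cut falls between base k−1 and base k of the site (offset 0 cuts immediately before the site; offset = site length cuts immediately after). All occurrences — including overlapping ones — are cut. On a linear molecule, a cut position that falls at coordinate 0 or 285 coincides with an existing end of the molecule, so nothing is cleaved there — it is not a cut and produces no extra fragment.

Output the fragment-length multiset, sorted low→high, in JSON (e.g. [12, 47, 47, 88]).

Scan for sites:
  GruIV (TGAT, off=2): starts [23, 110, 131, 164, 179, 194, 259] → cuts [25, 112, 133, 166, 181, 196, 261]
  IvoII (GTAG, off=2): starts [36, 53, 96, 135, 154, 210, 216, 234] → cuts [38, 55, 98, 137, 156, 212, 218, 236]
  VbrX (GGCAAA, off=5): starts [0, 14, 45, 78, 123, 169, 183, 228, 249] → cuts [5, 19, 50, 83, 128, 174, 188, 233, 254]
  WciIII (CTCAGG, off=2): starts [100, 198, 241, 267, 277] → cuts [102, 200, 243, 269, 279]

Pooled cuts: [5, 19, 25, 38, 50, 55, 83, 98, 102, 112, 128, 133, 137, 156, 166, 174, 181, 188, 196, 200, 212, 218, 233, 236, 243, 254, 261, 269, 279]

Fragment lengths:
  [0,5): 5 bp
  [5,19): 14 bp
  [19,25): 6 bp
  [25,38): 13 bp
  [38,50): 12 bp
  [50,55): 5 bp
  [55,83): 28 bp
  [83,98): 15 bp
  [98,102): 4 bp
  [102,112): 10 bp
  [112,128): 16 bp
  [128,133): 5 bp
  [133,137): 4 bp
  [137,156): 19 bp
  [156,166): 10 bp
  [166,174): 8 bp
  [174,181): 7 bp
  [181,188): 7 bp
  [188,196): 8 bp
  [196,200): 4 bp
  [200,212): 12 bp
  [212,218): 6 bp
  [218,233): 15 bp
  [233,236): 3 bp
  [236,243): 7 bp
  [243,254): 11 bp
  [254,261): 7 bp
  [261,269): 8 bp
  [269,279): 10 bp
  [279,285): 6 bp

[3,4,4,4,5,5,5,6,6,6,7,7,7,7,8,8,8,10,10,10,11,12,12,13,14,15,15,16,19,28]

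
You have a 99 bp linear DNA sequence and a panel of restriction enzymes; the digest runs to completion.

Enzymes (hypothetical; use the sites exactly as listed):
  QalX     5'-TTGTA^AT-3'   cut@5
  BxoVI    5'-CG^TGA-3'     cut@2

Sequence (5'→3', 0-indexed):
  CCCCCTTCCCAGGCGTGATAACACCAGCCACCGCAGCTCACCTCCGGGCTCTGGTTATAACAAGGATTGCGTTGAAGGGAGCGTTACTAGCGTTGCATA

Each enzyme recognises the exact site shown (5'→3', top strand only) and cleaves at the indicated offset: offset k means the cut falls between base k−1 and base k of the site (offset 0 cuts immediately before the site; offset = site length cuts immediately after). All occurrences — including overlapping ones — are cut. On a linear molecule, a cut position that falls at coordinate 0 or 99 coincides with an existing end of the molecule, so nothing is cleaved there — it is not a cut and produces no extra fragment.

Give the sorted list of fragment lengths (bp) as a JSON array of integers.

[15,84]

Scan for sites:
  QalX (TTGTAAT, off=5): no sites
  BxoVI CGTGA/2: at [13] ⇒ [15]

All cut coordinates (distinct, sorted): [15]

Fragment lengths:
  [0,15): 15 bp
  [15,99): 84 bp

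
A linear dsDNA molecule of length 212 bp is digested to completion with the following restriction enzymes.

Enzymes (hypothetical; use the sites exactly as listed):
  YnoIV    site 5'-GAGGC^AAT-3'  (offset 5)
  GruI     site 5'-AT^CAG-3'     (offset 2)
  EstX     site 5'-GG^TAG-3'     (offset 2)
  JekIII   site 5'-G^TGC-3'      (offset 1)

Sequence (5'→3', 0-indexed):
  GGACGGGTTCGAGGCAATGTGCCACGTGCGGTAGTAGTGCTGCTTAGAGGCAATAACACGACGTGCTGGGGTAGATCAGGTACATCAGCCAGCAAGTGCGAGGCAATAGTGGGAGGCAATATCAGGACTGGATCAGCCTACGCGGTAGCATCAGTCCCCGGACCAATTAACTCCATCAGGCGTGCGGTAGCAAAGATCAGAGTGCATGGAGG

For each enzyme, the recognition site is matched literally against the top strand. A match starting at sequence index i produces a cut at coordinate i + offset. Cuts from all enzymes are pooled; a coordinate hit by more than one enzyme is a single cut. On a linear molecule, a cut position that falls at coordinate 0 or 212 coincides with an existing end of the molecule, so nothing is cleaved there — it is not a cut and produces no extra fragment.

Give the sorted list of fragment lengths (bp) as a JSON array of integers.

Site scan:
  YnoIV GAGGCAAT/5: at [10, 46, 99, 112] ⇒ [15, 51, 104, 117]
  GruI ATCAG/2: at [74, 83, 120, 131, 149, 174, 195] ⇒ [76, 85, 122, 133, 151, 176, 197]
  EstX GGTAG/2: at [29, 69, 143, 185] ⇒ [31, 71, 145, 187]
  JekIII GTGC/1: at [18, 25, 36, 62, 95, 181, 201] ⇒ [19, 26, 37, 63, 96, 182, 202]

All cut coordinates (distinct, sorted): [15, 19, 26, 31, 37, 51, 63, 71, 76, 85, 96, 104, 117, 122, 133, 145, 151, 176, 182, 187, 197, 202]

Fragments:
  [0,15): 15 bp
  [15,19): 4 bp
  [19,26): 7 bp
  [26,31): 5 bp
  [31,37): 6 bp
  [37,51): 14 bp
  [51,63): 12 bp
  [63,71): 8 bp
  [71,76): 5 bp
  [76,85): 9 bp
  [85,96): 11 bp
  [96,104): 8 bp
  [104,117): 13 bp
  [117,122): 5 bp
  [122,133): 11 bp
  [133,145): 12 bp
  [145,151): 6 bp
  [151,176): 25 bp
  [176,182): 6 bp
  [182,187): 5 bp
  [187,197): 10 bp
  [197,202): 5 bp
  [202,212): 10 bp

[4,5,5,5,5,5,6,6,6,7,8,8,9,10,10,11,11,12,12,13,14,15,25]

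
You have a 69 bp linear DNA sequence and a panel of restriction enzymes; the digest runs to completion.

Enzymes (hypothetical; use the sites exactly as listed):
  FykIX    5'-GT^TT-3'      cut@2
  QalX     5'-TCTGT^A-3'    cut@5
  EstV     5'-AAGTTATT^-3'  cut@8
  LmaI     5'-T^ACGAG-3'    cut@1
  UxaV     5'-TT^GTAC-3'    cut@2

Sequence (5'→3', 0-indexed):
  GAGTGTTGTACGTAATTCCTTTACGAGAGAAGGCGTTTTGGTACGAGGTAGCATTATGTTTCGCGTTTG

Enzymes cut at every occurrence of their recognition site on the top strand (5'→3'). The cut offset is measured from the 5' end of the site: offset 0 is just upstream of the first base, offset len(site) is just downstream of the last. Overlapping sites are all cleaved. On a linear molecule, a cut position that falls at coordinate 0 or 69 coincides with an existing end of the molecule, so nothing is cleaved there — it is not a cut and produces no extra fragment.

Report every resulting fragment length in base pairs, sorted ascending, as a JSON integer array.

Scan for sites:
  FykIX GTTT/2: at [34, 57, 64] ⇒ [36, 59, 66]
  QalX (TCTGTA, off=5): no sites
  EstV (AAGTTATT, off=8): no sites
  LmaI TACGAG/1: at [21, 41] ⇒ [22, 42]
  UxaV TTGTAC/2: at [5] ⇒ [7]

Pooled cuts: [7, 22, 36, 42, 59, 66]

Fragment lengths:
  [0,7): 7 bp
  [7,22): 15 bp
  [22,36): 14 bp
  [36,42): 6 bp
  [42,59): 17 bp
  [59,66): 7 bp
  [66,69): 3 bp

[3,6,7,7,14,15,17]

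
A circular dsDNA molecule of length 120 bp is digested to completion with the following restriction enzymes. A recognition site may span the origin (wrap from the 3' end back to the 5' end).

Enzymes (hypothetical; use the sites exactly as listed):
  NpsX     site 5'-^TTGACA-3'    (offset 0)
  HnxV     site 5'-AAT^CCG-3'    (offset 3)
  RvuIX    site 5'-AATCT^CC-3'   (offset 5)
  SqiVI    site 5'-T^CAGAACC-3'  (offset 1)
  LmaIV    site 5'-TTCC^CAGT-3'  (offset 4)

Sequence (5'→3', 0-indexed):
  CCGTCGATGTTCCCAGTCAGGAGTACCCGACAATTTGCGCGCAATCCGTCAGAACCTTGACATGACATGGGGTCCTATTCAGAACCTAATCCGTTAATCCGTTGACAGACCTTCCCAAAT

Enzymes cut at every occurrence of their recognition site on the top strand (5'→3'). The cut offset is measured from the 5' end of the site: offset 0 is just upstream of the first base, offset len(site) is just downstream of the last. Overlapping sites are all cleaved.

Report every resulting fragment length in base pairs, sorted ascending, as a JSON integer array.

Site scan:
  NpsX (TTGACA, off=0): starts [56, 101] → cuts [56, 101]
  HnxV (AATCCG, off=3): starts [42, 87, 95, 117] → cuts [0, 45, 90, 98]
  RvuIX (AATCTCC, off=5): no sites
  SqiVI (TCAGAACC, off=1): starts [48, 78] → cuts [49, 79]
  LmaIV (TTCCCAGT, off=4): starts [9] → cuts [13]

All cut coordinates (distinct, sorted): [0, 13, 45, 49, 56, 79, 90, 98, 101]

Fragment lengths:
  0→13: 13 bp
  13→45: 32 bp
  45→49: 4 bp
  49→56: 7 bp
  56→79: 23 bp
  79→90: 11 bp
  90→98: 8 bp
  98→101: 3 bp
  101→0 (wrap): 120-101+0 = 19 bp

[3,4,7,8,11,13,19,23,32]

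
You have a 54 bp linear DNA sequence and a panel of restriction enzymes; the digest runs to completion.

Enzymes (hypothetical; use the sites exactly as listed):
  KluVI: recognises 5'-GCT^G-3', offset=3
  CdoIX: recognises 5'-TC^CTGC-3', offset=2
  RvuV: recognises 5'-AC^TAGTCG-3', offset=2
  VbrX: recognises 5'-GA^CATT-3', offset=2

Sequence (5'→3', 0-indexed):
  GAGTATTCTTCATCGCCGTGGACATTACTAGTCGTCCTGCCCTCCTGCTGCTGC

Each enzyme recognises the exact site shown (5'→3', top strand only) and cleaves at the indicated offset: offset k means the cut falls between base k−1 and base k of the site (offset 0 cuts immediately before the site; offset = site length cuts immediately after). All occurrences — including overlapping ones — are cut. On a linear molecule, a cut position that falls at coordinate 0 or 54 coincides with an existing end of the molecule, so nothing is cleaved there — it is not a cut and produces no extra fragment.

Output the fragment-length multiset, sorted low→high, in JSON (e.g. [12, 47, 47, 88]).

[2,3,5,6,8,8,22]

Scan for sites:
  KluVI GCTG/3: at [46, 49] ⇒ [49, 52]
  CdoIX TCCTGC/2: at [34, 42] ⇒ [36, 44]
  RvuV ACTAGTCG/2: at [26] ⇒ [28]
  VbrX GACATT/2: at [20] ⇒ [22]

All cut coordinates (distinct, sorted): [22, 28, 36, 44, 49, 52]

Fragment lengths:
  [0,22): 22 bp
  [22,28): 6 bp
  [28,36): 8 bp
  [36,44): 8 bp
  [44,49): 5 bp
  [49,52): 3 bp
  [52,54): 2 bp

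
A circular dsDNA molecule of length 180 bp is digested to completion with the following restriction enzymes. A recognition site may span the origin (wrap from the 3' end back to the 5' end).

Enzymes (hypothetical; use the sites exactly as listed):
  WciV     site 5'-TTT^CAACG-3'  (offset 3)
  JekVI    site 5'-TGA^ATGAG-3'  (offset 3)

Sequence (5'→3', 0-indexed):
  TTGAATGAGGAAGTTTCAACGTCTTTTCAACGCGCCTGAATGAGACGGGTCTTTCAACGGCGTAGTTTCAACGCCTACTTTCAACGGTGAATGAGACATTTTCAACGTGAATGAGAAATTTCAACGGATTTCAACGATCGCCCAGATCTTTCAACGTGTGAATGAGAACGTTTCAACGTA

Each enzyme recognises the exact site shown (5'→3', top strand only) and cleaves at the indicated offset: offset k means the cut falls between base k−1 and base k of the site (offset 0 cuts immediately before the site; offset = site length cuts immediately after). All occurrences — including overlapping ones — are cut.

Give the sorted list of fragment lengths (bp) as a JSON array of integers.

[8,9,10,10,11,11,11,12,12,12,12,13,14,15,20]

Site scan:
  WciV TTTCAACG/3: at [13, 24, 51, 65, 78, 99, 118, 128, 148, 170] ⇒ [16, 27, 54, 68, 81, 102, 121, 131, 151, 173]
  JekVI TGAATGAG/3: at [1, 36, 87, 107, 158] ⇒ [4, 39, 90, 110, 161]

All cut coordinates (distinct, sorted): [4, 16, 27, 39, 54, 68, 81, 90, 102, 110, 121, 131, 151, 161, 173]

Fragments:
  4→16: 12 bp
  16→27: 11 bp
  27→39: 12 bp
  39→54: 15 bp
  54→68: 14 bp
  68→81: 13 bp
  81→90: 9 bp
  90→102: 12 bp
  102→110: 8 bp
  110→121: 11 bp
  121→131: 10 bp
  131→151: 20 bp
  151→161: 10 bp
  161→173: 12 bp
  173→4 (wrap): 180-173+4 = 11 bp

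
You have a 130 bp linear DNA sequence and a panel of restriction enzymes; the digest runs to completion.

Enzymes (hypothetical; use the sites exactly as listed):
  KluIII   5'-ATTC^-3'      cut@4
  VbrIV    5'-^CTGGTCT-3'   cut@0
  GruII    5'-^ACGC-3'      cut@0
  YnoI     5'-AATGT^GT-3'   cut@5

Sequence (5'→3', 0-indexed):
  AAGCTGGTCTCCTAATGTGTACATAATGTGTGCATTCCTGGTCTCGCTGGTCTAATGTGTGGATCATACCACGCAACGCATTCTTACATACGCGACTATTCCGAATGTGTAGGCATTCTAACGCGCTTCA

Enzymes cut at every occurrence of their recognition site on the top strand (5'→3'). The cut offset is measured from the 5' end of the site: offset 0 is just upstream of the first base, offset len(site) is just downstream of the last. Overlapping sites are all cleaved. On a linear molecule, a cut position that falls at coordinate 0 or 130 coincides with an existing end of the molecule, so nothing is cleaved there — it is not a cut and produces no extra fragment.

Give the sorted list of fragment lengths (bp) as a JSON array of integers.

Site scan:
  KluIII ATTC/4: at [33, 79, 97, 114] ⇒ [37, 83, 101, 118]
  VbrIV CTGGTCT/0: at [3, 37, 46] ⇒ [3, 37, 46]
  GruII ACGC/0: at [70, 75, 89, 120] ⇒ [70, 75, 89, 120]
  YnoI AATGTGT/5: at [13, 24, 53, 103] ⇒ [18, 29, 58, 108]

All cut coordinates (distinct, sorted): [3, 18, 29, 37, 46, 58, 70, 75, 83, 89, 101, 108, 118, 120]

Fragment lengths:
  [0,3): 3 bp
  [3,18): 15 bp
  [18,29): 11 bp
  [29,37): 8 bp
  [37,46): 9 bp
  [46,58): 12 bp
  [58,70): 12 bp
  [70,75): 5 bp
  [75,83): 8 bp
  [83,89): 6 bp
  [89,101): 12 bp
  [101,108): 7 bp
  [108,118): 10 bp
  [118,120): 2 bp
  [120,130): 10 bp

[2,3,5,6,7,8,8,9,10,10,11,12,12,12,15]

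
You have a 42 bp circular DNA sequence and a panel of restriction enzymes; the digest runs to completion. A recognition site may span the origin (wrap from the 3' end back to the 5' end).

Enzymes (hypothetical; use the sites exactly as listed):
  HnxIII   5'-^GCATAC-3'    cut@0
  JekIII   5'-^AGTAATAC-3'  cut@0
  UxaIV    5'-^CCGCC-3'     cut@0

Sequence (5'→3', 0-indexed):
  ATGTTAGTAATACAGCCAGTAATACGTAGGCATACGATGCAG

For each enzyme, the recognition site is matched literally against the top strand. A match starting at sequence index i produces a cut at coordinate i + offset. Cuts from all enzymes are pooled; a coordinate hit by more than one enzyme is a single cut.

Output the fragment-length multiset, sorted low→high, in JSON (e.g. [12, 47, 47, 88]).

[12,12,18]

Site scan:
  HnxIII (GCATAC, off=0): starts [29] → cuts [29]
  JekIII (AGTAATAC, off=0): starts [5, 17] → cuts [5, 17]
  UxaIV (CCGCC, off=0): no sites

Pooled cuts: [5, 17, 29]

Fragment lengths:
  5→17: 12 bp
  17→29: 12 bp
  29→5 (wrap): 42-29+5 = 18 bp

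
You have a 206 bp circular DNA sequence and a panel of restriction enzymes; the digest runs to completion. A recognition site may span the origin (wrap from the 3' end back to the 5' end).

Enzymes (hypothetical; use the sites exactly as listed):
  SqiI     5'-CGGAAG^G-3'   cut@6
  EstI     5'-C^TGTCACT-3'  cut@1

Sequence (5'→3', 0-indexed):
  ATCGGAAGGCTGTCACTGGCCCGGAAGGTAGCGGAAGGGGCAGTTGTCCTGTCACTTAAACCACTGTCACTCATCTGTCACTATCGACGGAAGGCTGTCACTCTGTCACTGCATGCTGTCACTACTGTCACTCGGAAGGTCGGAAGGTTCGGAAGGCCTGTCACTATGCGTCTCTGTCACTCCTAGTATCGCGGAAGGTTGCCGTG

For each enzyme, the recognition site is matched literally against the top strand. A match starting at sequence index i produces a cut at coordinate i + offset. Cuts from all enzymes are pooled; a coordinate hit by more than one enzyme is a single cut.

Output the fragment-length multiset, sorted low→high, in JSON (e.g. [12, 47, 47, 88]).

[2,2,3,8,8,9,9,10,11,12,13,13,15,16,17,17,18,23]

Site scan:
  SqiI (CGGAAGG, off=6): starts [2, 21, 31, 87, 132, 140, 149, 191] → cuts [8, 27, 37, 93, 138, 146, 155, 197]
  EstI (CTGTCACT, off=1): starts [9, 48, 63, 74, 94, 102, 115, 124, 157, 173] → cuts [10, 49, 64, 75, 95, 103, 116, 125, 158, 174]

Pooled cuts: [8, 10, 27, 37, 49, 64, 75, 93, 95, 103, 116, 125, 138, 146, 155, 158, 174, 197]

Fragment lengths:
  8→10: 2 bp
  10→27: 17 bp
  27→37: 10 bp
  37→49: 12 bp
  49→64: 15 bp
  64→75: 11 bp
  75→93: 18 bp
  93→95: 2 bp
  95→103: 8 bp
  103→116: 13 bp
  116→125: 9 bp
  125→138: 13 bp
  138→146: 8 bp
  146→155: 9 bp
  155→158: 3 bp
  158→174: 16 bp
  174→197: 23 bp
  197→8 (wrap): 206-197+8 = 17 bp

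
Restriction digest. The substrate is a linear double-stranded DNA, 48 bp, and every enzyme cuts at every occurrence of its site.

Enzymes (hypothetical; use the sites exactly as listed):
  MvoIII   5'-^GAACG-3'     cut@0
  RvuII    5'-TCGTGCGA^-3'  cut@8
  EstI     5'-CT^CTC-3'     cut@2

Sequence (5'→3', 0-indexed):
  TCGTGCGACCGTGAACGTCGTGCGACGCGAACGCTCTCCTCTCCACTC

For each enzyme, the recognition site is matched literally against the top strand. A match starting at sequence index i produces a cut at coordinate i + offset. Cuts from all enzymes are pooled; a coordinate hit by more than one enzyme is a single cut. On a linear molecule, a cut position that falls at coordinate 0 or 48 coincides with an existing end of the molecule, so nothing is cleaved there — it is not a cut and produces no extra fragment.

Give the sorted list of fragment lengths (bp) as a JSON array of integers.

[3,4,5,7,8,8,13]

Site scan:
  MvoIII GAACG/0: at [12, 28] ⇒ [12, 28]
  RvuII TCGTGCGA/8: at [0, 17] ⇒ [8, 25]
  EstI CTCTC/2: at [33, 38] ⇒ [35, 40]

All cut coordinates (distinct, sorted): [8, 12, 25, 28, 35, 40]

Fragments:
  [0,8): 8 bp
  [8,12): 4 bp
  [12,25): 13 bp
  [25,28): 3 bp
  [28,35): 7 bp
  [35,40): 5 bp
  [40,48): 8 bp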